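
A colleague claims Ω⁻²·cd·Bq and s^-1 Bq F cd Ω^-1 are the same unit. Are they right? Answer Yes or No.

Left side:
  Ω = V/A (resistance = voltage per current),
      = kg·m²·s⁻³·A⁻².
  So Ω⁻² = kg⁻²·m⁻⁴·s⁶·A⁴.
  Bq = 1/s = s⁻¹ (activity is decays per second).
  Combining: Ω⁻²·cd·Bq = (kg⁻²·m⁻⁴·s⁶·A⁴) · cd · s⁻¹ = kg⁻²·m⁻⁴·s⁵·A⁴·cd.
Right side:
  Bq = 1/s = s⁻¹ (activity is decays per second).
  F = C/V (capacitance = charge per voltage),
      = A·s/(kg·m²·s⁻³·A⁻¹) (substituting C and V),
      = kg⁻¹·m⁻²·s⁴·A².
  Ω = V/A (resistance = voltage per current),
      = kg·m²·s⁻³·A⁻².
  So Ω⁻¹ = kg⁻¹·m⁻²·s³·A².
  Combining: s⁻¹·Bq·F·cd·Ω⁻¹ = s⁻¹ · s⁻¹ · (kg⁻¹·m⁻²·s⁴·A²) · cd · (kg⁻¹·m⁻²·s³·A²) = kg⁻²·m⁻⁴·s⁵·A⁴·cd.
Both reduce to kg⁻²·m⁻⁴·s⁵·A⁴·cd.

Yes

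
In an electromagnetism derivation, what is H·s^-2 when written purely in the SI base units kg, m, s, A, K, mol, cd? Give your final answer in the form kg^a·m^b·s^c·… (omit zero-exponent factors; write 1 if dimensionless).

kg·m²·s⁻⁴·A⁻²

H = Wb/A (inductance = flux per current),
    = kg·m²·s⁻²·A⁻².
Combining: H·s⁻² = (kg·m²·s⁻²·A⁻²) · s⁻² = kg·m²·s⁻⁴·A⁻².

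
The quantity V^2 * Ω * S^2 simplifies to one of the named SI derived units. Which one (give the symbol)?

W

V = W/A (potential = power per current),
    = kg·m²·s⁻³·A⁻¹.
So V² = kg²·m⁴·s⁻⁶·A⁻².
Ω = V/A (resistance = voltage per current),
    = kg·m²·s⁻³·A⁻².
S = 1/Ω (conductance is reciprocal resistance),
    = kg⁻¹·m⁻²·s³·A².
So S² = kg⁻²·m⁻⁴·s⁶·A⁴.
Combining: V²·Ω·S² = (kg²·m⁴·s⁻⁶·A⁻²) · (kg·m²·s⁻³·A⁻²) · (kg⁻²·m⁻⁴·s⁶·A⁴) = kg·m²·s⁻³.
kg·m²·s⁻³ is the base-SI form of the watt.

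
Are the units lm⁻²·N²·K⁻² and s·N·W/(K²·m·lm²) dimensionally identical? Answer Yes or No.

Yes

Left side:
  lm = cd·sr = cd (luminous flux; sr is dimensionless).
  So lm⁻² = cd⁻².
  N = kg·m/s² = kg·m·s⁻² (force = mass × acceleration).
  So N² = kg²·m²·s⁻⁴.
  Combining: lm⁻²·N²·K⁻² = cd⁻² · (kg²·m²·s⁻⁴) · K⁻² = kg²·m²·s⁻⁴·K⁻²·cd⁻².
Right side:
  N = kg·m·s⁻².
  lm = cd.
  So lm⁻² = cd⁻².
  W = kg·m²·s⁻³.
  Combining: K⁻²·s·N·m⁻¹·lm⁻²·W = K⁻² · s · (kg·m·s⁻²) · m⁻¹ · cd⁻² · (kg·m²·s⁻³) = kg²·m²·s⁻⁴·K⁻²·cd⁻².
Both reduce to kg²·m²·s⁻⁴·K⁻²·cd⁻².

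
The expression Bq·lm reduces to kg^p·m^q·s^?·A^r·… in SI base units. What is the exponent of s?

-1

Bq = 1/s = s⁻¹ (activity is decays per second).
lm = cd·sr = cd (luminous flux; sr is dimensionless).
Combining: Bq·lm = s⁻¹ · cd = s⁻¹·cd.
The exponent of s is -1.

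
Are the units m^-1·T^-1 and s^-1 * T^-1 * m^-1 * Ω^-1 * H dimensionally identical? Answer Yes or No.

Yes

Left side:
  T = kg·s⁻²·A⁻¹.
  So T⁻¹ = kg⁻¹·s²·A.
  Combining: m⁻¹·T⁻¹ = m⁻¹ · (kg⁻¹·s²·A) = kg⁻¹·m⁻¹·s²·A.
Right side:
  T = Wb/m² (flux density = flux per area),
      = kg·s⁻²·A⁻¹.
  So T⁻¹ = kg⁻¹·s²·A.
  Ω = V/A (resistance = voltage per current),
      = kg·m²·s⁻³·A⁻².
  So Ω⁻¹ = kg⁻¹·m⁻²·s³·A².
  H = Wb/A (inductance = flux per current),
      = kg·m²·s⁻²·A⁻².
  Combining: s⁻¹·T⁻¹·m⁻¹·Ω⁻¹·H = s⁻¹ · (kg⁻¹·s²·A) · m⁻¹ · (kg⁻¹·m⁻²·s³·A²) · (kg·m²·s⁻²·A⁻²) = kg⁻¹·m⁻¹·s²·A.
Both reduce to kg⁻¹·m⁻¹·s²·A.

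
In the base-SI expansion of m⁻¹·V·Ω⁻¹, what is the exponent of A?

V = kg·m²·s⁻³·A⁻¹.
Ω = kg·m²·s⁻³·A⁻².
So Ω⁻¹ = kg⁻¹·m⁻²·s³·A².
Combining: m⁻¹·V·Ω⁻¹ = m⁻¹ · (kg·m²·s⁻³·A⁻¹) · (kg⁻¹·m⁻²·s³·A²) = m⁻¹·A.
The exponent of A is 1.

1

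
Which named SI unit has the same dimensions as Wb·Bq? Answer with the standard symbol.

Wb = kg·m²·s⁻²·A⁻¹.
Bq = s⁻¹.
Combining: Wb·Bq = (kg·m²·s⁻²·A⁻¹) · s⁻¹ = kg·m²·s⁻³·A⁻¹.
kg·m²·s⁻³·A⁻¹ is the base-SI form of the volt.

V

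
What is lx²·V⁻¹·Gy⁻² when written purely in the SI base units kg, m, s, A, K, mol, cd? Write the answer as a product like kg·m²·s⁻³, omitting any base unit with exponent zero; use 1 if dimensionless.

kg⁻¹·m⁻¹⁰·s⁷·A·cd²

lx = m⁻²·cd.
So lx² = m⁻⁴·cd².
V = kg·m²·s⁻³·A⁻¹.
So V⁻¹ = kg⁻¹·m⁻²·s³·A.
Gy = m²·s⁻².
So Gy⁻² = m⁻⁴·s⁴.
Combining: lx²·V⁻¹·Gy⁻² = (m⁻⁴·cd²) · (kg⁻¹·m⁻²·s³·A) · (m⁻⁴·s⁴) = kg⁻¹·m⁻¹⁰·s⁷·A·cd².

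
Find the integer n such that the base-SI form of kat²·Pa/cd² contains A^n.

kat = s⁻¹·mol.
So kat² = s⁻²·mol².
Pa = kg·m⁻¹·s⁻².
Combining: cd⁻²·kat²·Pa = cd⁻² · (s⁻²·mol²) · (kg·m⁻¹·s⁻²) = kg·m⁻¹·s⁻⁴·mol²·cd⁻².
The exponent of A is 0.

0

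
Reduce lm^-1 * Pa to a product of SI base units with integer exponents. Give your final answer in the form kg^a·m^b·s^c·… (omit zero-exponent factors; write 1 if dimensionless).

kg·m⁻¹·s⁻²·cd⁻¹

lm = cd.
So lm⁻¹ = cd⁻¹.
Pa = kg·m⁻¹·s⁻².
Combining: lm⁻¹·Pa = cd⁻¹ · (kg·m⁻¹·s⁻²) = kg·m⁻¹·s⁻²·cd⁻¹.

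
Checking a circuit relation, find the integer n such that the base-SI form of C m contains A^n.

C = s·A.
Combining: C·m = (s·A) · m = m·s·A.
The exponent of A is 1.

1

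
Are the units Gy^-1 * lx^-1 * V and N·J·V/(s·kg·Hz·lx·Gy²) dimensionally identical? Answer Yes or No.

No

Left side:
  Gy = J/kg (absorbed dose = energy per mass),
      = m²·s⁻².
  So Gy⁻¹ = m⁻²·s².
  lx = lm/m² (illuminance = luminous flux per area),
      = m⁻²·cd.
  So lx⁻¹ = m²·cd⁻¹.
  V = W/A (potential = power per current),
      = kg·m²·s⁻³·A⁻¹.
  Combining: Gy⁻¹·lx⁻¹·V = (m⁻²·s²) · (m²·cd⁻¹) · (kg·m²·s⁻³·A⁻¹) = kg·m²·s⁻¹·A⁻¹·cd⁻¹.
Right side:
  N = kg·m/s² = kg·m·s⁻² (force = mass × acceleration).
  Hz = 1/s = s⁻¹ (frequency is cycles per second).
  So Hz⁻¹ = s.
  lx = lm/m² (illuminance = luminous flux per area),
      = m⁻²·cd.
  So lx⁻¹ = m²·cd⁻¹.
  Gy = J/kg (absorbed dose = energy per mass),
      = m²·s⁻².
  So Gy⁻² = m⁻⁴·s⁴.
  J = N·m (work = force × distance),
      = kg·m²·s⁻².
  V = W/A (potential = power per current),
      = kg·m²·s⁻³·A⁻¹.
  Combining: N·s⁻¹·kg⁻¹·Hz⁻¹·lx⁻¹·Gy⁻²·J·V = (kg·m·s⁻²) · s⁻¹ · kg⁻¹ · s · (m²·cd⁻¹) · (m⁻⁴·s⁴) · (kg·m²·s⁻²) · (kg·m²·s⁻³·A⁻¹) = kg²·m³·s⁻³·A⁻¹·cd⁻¹.
Left is kg·m²·s⁻¹·A⁻¹·cd⁻¹; right is kg²·m³·s⁻³·A⁻¹·cd⁻¹ — different.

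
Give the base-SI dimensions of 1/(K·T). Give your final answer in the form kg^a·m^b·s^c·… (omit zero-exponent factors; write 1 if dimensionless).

kg⁻¹·s²·A·K⁻¹

T = Wb/m² (flux density = flux per area),
    = kg·s⁻²·A⁻¹.
So T⁻¹ = kg⁻¹·s²·A.
Combining: K⁻¹·T⁻¹ = K⁻¹ · (kg⁻¹·s²·A) = kg⁻¹·s²·A·K⁻¹.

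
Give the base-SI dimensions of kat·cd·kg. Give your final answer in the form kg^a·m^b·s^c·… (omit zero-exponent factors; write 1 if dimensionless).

kg·s⁻¹·mol·cd

kat = s⁻¹·mol.
Combining: kat·cd·kg = (s⁻¹·mol) · cd · kg = kg·s⁻¹·mol·cd.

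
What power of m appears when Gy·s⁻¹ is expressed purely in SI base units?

2

Gy = J/kg (absorbed dose = energy per mass),
    = m²·s⁻².
Combining: Gy·s⁻¹ = (m²·s⁻²) · s⁻¹ = m²·s⁻³.
The exponent of m is 2.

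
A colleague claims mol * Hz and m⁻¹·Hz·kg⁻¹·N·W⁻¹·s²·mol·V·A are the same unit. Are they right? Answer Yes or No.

Yes

Left side:
  Hz = 1/s = s⁻¹ (frequency is cycles per second).
  Combining: mol·Hz = mol · s⁻¹ = s⁻¹·mol.
Right side:
  Hz = 1/s = s⁻¹ (frequency is cycles per second).
  N = kg·m/s² = kg·m·s⁻² (force = mass × acceleration).
  W = J/s (power = energy per time),
      = kg·m²·s⁻³.
  So W⁻¹ = kg⁻¹·m⁻²·s³.
  V = W/A (potential = power per current),
      = kg·m²·s⁻³·A⁻¹.
  Combining: m⁻¹·Hz·kg⁻¹·N·W⁻¹·s²·mol·V·A = m⁻¹ · s⁻¹ · kg⁻¹ · (kg·m·s⁻²) · (kg⁻¹·m⁻²·s³) · s² · mol · (kg·m²·s⁻³·A⁻¹) · A = s⁻¹·mol.
Both reduce to s⁻¹·mol.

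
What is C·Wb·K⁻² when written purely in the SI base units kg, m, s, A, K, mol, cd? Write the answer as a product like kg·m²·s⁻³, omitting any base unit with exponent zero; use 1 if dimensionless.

C = A·s = s·A (charge = current × time).
Wb = V·s (flux: a volt is a weber per second),
    = kg·m²·s⁻²·A⁻¹.
Combining: C·Wb·K⁻² = (s·A) · (kg·m²·s⁻²·A⁻¹) · K⁻² = kg·m²·s⁻¹·K⁻².

kg·m²·s⁻¹·K⁻²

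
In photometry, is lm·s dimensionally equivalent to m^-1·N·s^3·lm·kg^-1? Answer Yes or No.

Yes

Left side:
  lm = cd.
  Combining: lm·s = cd · s = s·cd.
Right side:
  N = kg·m/s² = kg·m·s⁻² (force = mass × acceleration).
  lm = cd·sr = cd (luminous flux; sr is dimensionless).
  Combining: m⁻¹·N·s³·lm·kg⁻¹ = m⁻¹ · (kg·m·s⁻²) · s³ · cd · kg⁻¹ = s·cd.
Both reduce to s·cd.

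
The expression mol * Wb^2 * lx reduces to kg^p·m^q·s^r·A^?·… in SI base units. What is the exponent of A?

-2

Wb = V·s (flux: a volt is a weber per second),
    = kg·m²·s⁻²·A⁻¹.
So Wb² = kg²·m⁴·s⁻⁴·A⁻².
lx = lm/m² (illuminance = luminous flux per area),
    = m⁻²·cd.
Combining: mol·Wb²·lx = mol · (kg²·m⁴·s⁻⁴·A⁻²) · (m⁻²·cd) = kg²·m²·s⁻⁴·A⁻²·mol·cd.
The exponent of A is -2.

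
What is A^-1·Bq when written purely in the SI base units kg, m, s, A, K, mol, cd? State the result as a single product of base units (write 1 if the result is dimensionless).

s⁻¹·A⁻¹

Bq = s⁻¹.
Combining: A⁻¹·Bq = A⁻¹ · s⁻¹ = s⁻¹·A⁻¹.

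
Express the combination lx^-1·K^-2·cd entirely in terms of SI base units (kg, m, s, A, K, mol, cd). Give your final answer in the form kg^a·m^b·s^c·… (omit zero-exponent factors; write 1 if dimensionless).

m²·K⁻²

lx = lm/m² (illuminance = luminous flux per area),
    = m⁻²·cd.
So lx⁻¹ = m²·cd⁻¹.
Combining: lx⁻¹·K⁻²·cd = (m²·cd⁻¹) · K⁻² · cd = m²·K⁻².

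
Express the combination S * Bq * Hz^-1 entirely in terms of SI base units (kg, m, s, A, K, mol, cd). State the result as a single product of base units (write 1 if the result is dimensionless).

kg⁻¹·m⁻²·s³·A²

S = 1/Ω (conductance is reciprocal resistance),
    = kg⁻¹·m⁻²·s³·A².
Bq = 1/s = s⁻¹ (activity is decays per second).
Hz = 1/s = s⁻¹ (frequency is cycles per second).
So Hz⁻¹ = s.
Combining: S·Bq·Hz⁻¹ = (kg⁻¹·m⁻²·s³·A²) · s⁻¹ · s = kg⁻¹·m⁻²·s³·A².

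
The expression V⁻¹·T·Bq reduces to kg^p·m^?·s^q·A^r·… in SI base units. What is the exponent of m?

-2

V = W/A (potential = power per current),
    = kg·m²·s⁻³·A⁻¹.
So V⁻¹ = kg⁻¹·m⁻²·s³·A.
T = Wb/m² (flux density = flux per area),
    = kg·s⁻²·A⁻¹.
Bq = 1/s = s⁻¹ (activity is decays per second).
Combining: V⁻¹·T·Bq = (kg⁻¹·m⁻²·s³·A) · (kg·s⁻²·A⁻¹) · s⁻¹ = m⁻².
The exponent of m is -2.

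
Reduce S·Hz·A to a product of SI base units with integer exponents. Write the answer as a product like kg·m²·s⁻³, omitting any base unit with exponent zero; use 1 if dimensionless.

S = 1/Ω (conductance is reciprocal resistance),
    = kg⁻¹·m⁻²·s³·A².
Hz = 1/s = s⁻¹ (frequency is cycles per second).
Combining: S·Hz·A = (kg⁻¹·m⁻²·s³·A²) · s⁻¹ · A = kg⁻¹·m⁻²·s²·A³.

kg⁻¹·m⁻²·s²·A³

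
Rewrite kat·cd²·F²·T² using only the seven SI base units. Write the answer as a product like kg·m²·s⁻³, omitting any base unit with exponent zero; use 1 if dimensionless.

m⁻⁴·s³·A²·mol·cd²

kat = mol/s = s⁻¹·mol (catalytic activity).
F = C/V (capacitance = charge per voltage),
    = A·s/(kg·m²·s⁻³·A⁻¹) (substituting C and V),
    = kg⁻¹·m⁻²·s⁴·A².
So F² = kg⁻²·m⁻⁴·s⁸·A⁴.
T = Wb/m² (flux density = flux per area),
    = kg·s⁻²·A⁻¹.
So T² = kg²·s⁻⁴·A⁻².
Combining: kat·cd²·F²·T² = (s⁻¹·mol) · cd² · (kg⁻²·m⁻⁴·s⁸·A⁴) · (kg²·s⁻⁴·A⁻²) = m⁻⁴·s³·A²·mol·cd².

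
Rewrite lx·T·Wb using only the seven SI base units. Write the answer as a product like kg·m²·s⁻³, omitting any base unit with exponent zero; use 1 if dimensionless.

lx = m⁻²·cd.
T = kg·s⁻²·A⁻¹.
Wb = kg·m²·s⁻²·A⁻¹.
Combining: lx·T·Wb = (m⁻²·cd) · (kg·s⁻²·A⁻¹) · (kg·m²·s⁻²·A⁻¹) = kg²·s⁻⁴·A⁻²·cd.

kg²·s⁻⁴·A⁻²·cd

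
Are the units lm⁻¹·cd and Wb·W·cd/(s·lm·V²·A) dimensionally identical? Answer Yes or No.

Yes

Left side:
  lm = cd.
  So lm⁻¹ = cd⁻¹.
  Combining: lm⁻¹·cd = cd⁻¹ · cd = 1.
Right side:
  lm = cd·sr = cd (luminous flux; sr is dimensionless).
  So lm⁻¹ = cd⁻¹.
  Wb = V·s (flux: a volt is a weber per second),
      = kg·m²·s⁻²·A⁻¹.
  W = J/s (power = energy per time),
      = kg·m²·s⁻³.
  V = W/A (potential = power per current),
      = kg·m²·s⁻³·A⁻¹.
  So V⁻² = kg⁻²·m⁻⁴·s⁶·A².
  Combining: s⁻¹·lm⁻¹·Wb·W·V⁻²·cd·A⁻¹ = s⁻¹ · cd⁻¹ · (kg·m²·s⁻²·A⁻¹) · (kg·m²·s⁻³) · (kg⁻²·m⁻⁴·s⁶·A²) · cd · A⁻¹ = 1.
Both reduce to 1.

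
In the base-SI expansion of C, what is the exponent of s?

1

C = s·A.
The exponent of s is 1.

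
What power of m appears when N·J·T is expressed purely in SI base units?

N = kg·m/s² = kg·m·s⁻² (force = mass × acceleration).
J = N·m (work = force × distance),
    = kg·m²·s⁻².
T = Wb/m² (flux density = flux per area),
    = kg·s⁻²·A⁻¹.
Combining: N·J·T = (kg·m·s⁻²) · (kg·m²·s⁻²) · (kg·s⁻²·A⁻¹) = kg³·m³·s⁻⁶·A⁻¹.
The exponent of m is 3.

3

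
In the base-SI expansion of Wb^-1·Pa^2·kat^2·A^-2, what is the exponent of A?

Wb = kg·m²·s⁻²·A⁻¹.
So Wb⁻¹ = kg⁻¹·m⁻²·s²·A.
Pa = kg·m⁻¹·s⁻².
So Pa² = kg²·m⁻²·s⁻⁴.
kat = s⁻¹·mol.
So kat² = s⁻²·mol².
Combining: Wb⁻¹·Pa²·kat²·A⁻² = (kg⁻¹·m⁻²·s²·A) · (kg²·m⁻²·s⁻⁴) · (s⁻²·mol²) · A⁻² = kg·m⁻⁴·s⁻⁴·A⁻¹·mol².
The exponent of A is -1.

-1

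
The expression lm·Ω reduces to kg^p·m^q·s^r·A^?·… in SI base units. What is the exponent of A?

lm = cd·sr = cd (luminous flux; sr is dimensionless).
Ω = V/A (resistance = voltage per current),
    = kg·m²·s⁻³·A⁻².
Combining: lm·Ω = cd · (kg·m²·s⁻³·A⁻²) = kg·m²·s⁻³·A⁻²·cd.
The exponent of A is -2.

-2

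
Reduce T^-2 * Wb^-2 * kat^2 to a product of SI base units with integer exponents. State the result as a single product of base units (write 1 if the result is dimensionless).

kg⁻⁴·m⁻⁴·s⁶·A⁴·mol²

T = kg·s⁻²·A⁻¹.
So T⁻² = kg⁻²·s⁴·A².
Wb = kg·m²·s⁻²·A⁻¹.
So Wb⁻² = kg⁻²·m⁻⁴·s⁴·A².
kat = s⁻¹·mol.
So kat² = s⁻²·mol².
Combining: T⁻²·Wb⁻²·kat² = (kg⁻²·s⁴·A²) · (kg⁻²·m⁻⁴·s⁴·A²) · (s⁻²·mol²) = kg⁻⁴·m⁻⁴·s⁶·A⁴·mol².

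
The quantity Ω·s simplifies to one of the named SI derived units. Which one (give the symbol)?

H

Ω = V/A (resistance = voltage per current),
    = kg·m²·s⁻³·A⁻².
Combining: Ω·s = (kg·m²·s⁻³·A⁻²) · s = kg·m²·s⁻²·A⁻².
kg·m²·s⁻²·A⁻² is the base-SI form of the henry.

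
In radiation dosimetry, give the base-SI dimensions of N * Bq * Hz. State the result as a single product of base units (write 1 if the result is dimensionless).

N = kg·m/s² = kg·m·s⁻² (force = mass × acceleration).
Bq = 1/s = s⁻¹ (activity is decays per second).
Hz = 1/s = s⁻¹ (frequency is cycles per second).
Combining: N·Bq·Hz = (kg·m·s⁻²) · s⁻¹ · s⁻¹ = kg·m·s⁻⁴.

kg·m·s⁻⁴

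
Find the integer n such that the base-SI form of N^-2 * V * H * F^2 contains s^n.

N = kg·m·s⁻².
So N⁻² = kg⁻²·m⁻²·s⁴.
V = kg·m²·s⁻³·A⁻¹.
H = kg·m²·s⁻²·A⁻².
F = kg⁻¹·m⁻²·s⁴·A².
So F² = kg⁻²·m⁻⁴·s⁸·A⁴.
Combining: N⁻²·V·H·F² = (kg⁻²·m⁻²·s⁴) · (kg·m²·s⁻³·A⁻¹) · (kg·m²·s⁻²·A⁻²) · (kg⁻²·m⁻⁴·s⁸·A⁴) = kg⁻²·m⁻²·s⁷·A.
The exponent of s is 7.

7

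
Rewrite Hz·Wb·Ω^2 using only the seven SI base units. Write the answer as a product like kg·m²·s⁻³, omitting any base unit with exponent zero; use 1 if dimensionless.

Hz = 1/s = s⁻¹ (frequency is cycles per second).
Wb = V·s (flux: a volt is a weber per second),
    = kg·m²·s⁻²·A⁻¹.
Ω = V/A (resistance = voltage per current),
    = kg·m²·s⁻³·A⁻².
So Ω² = kg²·m⁴·s⁻⁶·A⁻⁴.
Combining: Hz·Wb·Ω² = s⁻¹ · (kg·m²·s⁻²·A⁻¹) · (kg²·m⁴·s⁻⁶·A⁻⁴) = kg³·m⁶·s⁻⁹·A⁻⁵.

kg³·m⁶·s⁻⁹·A⁻⁵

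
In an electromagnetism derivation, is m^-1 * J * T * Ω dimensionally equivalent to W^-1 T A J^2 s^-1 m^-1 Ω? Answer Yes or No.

Left side:
  J = N·m (work = force × distance),
      = kg·m²·s⁻².
  T = Wb/m² (flux density = flux per area),
      = kg·s⁻²·A⁻¹.
  Ω = V/A (resistance = voltage per current),
      = kg·m²·s⁻³·A⁻².
  Combining: m⁻¹·J·T·Ω = m⁻¹ · (kg·m²·s⁻²) · (kg·s⁻²·A⁻¹) · (kg·m²·s⁻³·A⁻²) = kg³·m³·s⁻⁷·A⁻³.
Right side:
  W = kg·m²·s⁻³.
  So W⁻¹ = kg⁻¹·m⁻²·s³.
  T = kg·s⁻²·A⁻¹.
  J = kg·m²·s⁻².
  So J² = kg²·m⁴·s⁻⁴.
  Ω = kg·m²·s⁻³·A⁻².
  Combining: W⁻¹·T·A·J²·s⁻¹·m⁻¹·Ω = (kg⁻¹·m⁻²·s³) · (kg·s⁻²·A⁻¹) · A · (kg²·m⁴·s⁻⁴) · s⁻¹ · m⁻¹ · (kg·m²·s⁻³·A⁻²) = kg³·m³·s⁻⁷·A⁻².
Left is kg³·m³·s⁻⁷·A⁻³; right is kg³·m³·s⁻⁷·A⁻² — different.

No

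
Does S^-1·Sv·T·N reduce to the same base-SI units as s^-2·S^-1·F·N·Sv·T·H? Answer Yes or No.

Yes

Left side:
  S = kg⁻¹·m⁻²·s³·A².
  So S⁻¹ = kg·m²·s⁻³·A⁻².
  Sv = m²·s⁻².
  T = kg·s⁻²·A⁻¹.
  N = kg·m·s⁻².
  Combining: S⁻¹·Sv·T·N = (kg·m²·s⁻³·A⁻²) · (m²·s⁻²) · (kg·s⁻²·A⁻¹) · (kg·m·s⁻²) = kg³·m⁵·s⁻⁹·A⁻³.
Right side:
  S = 1/Ω (conductance is reciprocal resistance),
      = kg⁻¹·m⁻²·s³·A².
  So S⁻¹ = kg·m²·s⁻³·A⁻².
  F = C/V (capacitance = charge per voltage),
      = A·s/(kg·m²·s⁻³·A⁻¹) (substituting C and V),
      = kg⁻¹·m⁻²·s⁴·A².
  N = kg·m/s² = kg·m·s⁻² (force = mass × acceleration).
  Sv = J/kg (equivalent dose = energy per mass),
      = m²·s⁻².
  T = Wb/m² (flux density = flux per area),
      = kg·s⁻²·A⁻¹.
  H = Wb/A (inductance = flux per current),
      = kg·m²·s⁻²·A⁻².
  Combining: s⁻²·S⁻¹·F·N·Sv·T·H = s⁻² · (kg·m²·s⁻³·A⁻²) · (kg⁻¹·m⁻²·s⁴·A²) · (kg·m·s⁻²) · (m²·s⁻²) · (kg·s⁻²·A⁻¹) · (kg·m²·s⁻²·A⁻²) = kg³·m⁵·s⁻⁹·A⁻³.
Both reduce to kg³·m⁵·s⁻⁹·A⁻³.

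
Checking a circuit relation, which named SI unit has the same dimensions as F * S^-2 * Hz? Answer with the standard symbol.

Ω

F = C/V (capacitance = charge per voltage),
    = A·s/(kg·m²·s⁻³·A⁻¹) (substituting C and V),
    = kg⁻¹·m⁻²·s⁴·A².
S = 1/Ω (conductance is reciprocal resistance),
    = kg⁻¹·m⁻²·s³·A².
So S⁻² = kg²·m⁴·s⁻⁶·A⁻⁴.
Hz = 1/s = s⁻¹ (frequency is cycles per second).
Combining: F·S⁻²·Hz = (kg⁻¹·m⁻²·s⁴·A²) · (kg²·m⁴·s⁻⁶·A⁻⁴) · s⁻¹ = kg·m²·s⁻³·A⁻².
kg·m²·s⁻³·A⁻² is the base-SI form of the ohm.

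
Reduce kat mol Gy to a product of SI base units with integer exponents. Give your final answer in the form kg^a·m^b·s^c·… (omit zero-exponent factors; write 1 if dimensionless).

m²·s⁻³·mol²

kat = mol/s = s⁻¹·mol (catalytic activity).
Gy = J/kg (absorbed dose = energy per mass),
    = m²·s⁻².
Combining: kat·mol·Gy = (s⁻¹·mol) · mol · (m²·s⁻²) = m²·s⁻³·mol².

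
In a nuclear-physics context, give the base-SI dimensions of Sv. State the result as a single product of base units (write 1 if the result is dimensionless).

m²·s⁻²

Sv = J/kg (equivalent dose = energy per mass),
    = m²·s⁻².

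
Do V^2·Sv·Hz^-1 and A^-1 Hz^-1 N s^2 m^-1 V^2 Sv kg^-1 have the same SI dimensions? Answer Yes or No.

Left side:
  V = W/A (potential = power per current),
      = kg·m²·s⁻³·A⁻¹.
  So V² = kg²·m⁴·s⁻⁶·A⁻².
  Sv = J/kg (equivalent dose = energy per mass),
      = m²·s⁻².
  Hz = 1/s = s⁻¹ (frequency is cycles per second).
  So Hz⁻¹ = s.
  Combining: V²·Sv·Hz⁻¹ = (kg²·m⁴·s⁻⁶·A⁻²) · (m²·s⁻²) · s = kg²·m⁶·s⁻⁷·A⁻².
Right side:
  Hz = 1/s = s⁻¹ (frequency is cycles per second).
  So Hz⁻¹ = s.
  N = kg·m/s² = kg·m·s⁻² (force = mass × acceleration).
  V = W/A (potential = power per current),
      = kg·m²·s⁻³·A⁻¹.
  So V² = kg²·m⁴·s⁻⁶·A⁻².
  Sv = J/kg (equivalent dose = energy per mass),
      = m²·s⁻².
  Combining: A⁻¹·Hz⁻¹·N·s²·m⁻¹·V²·Sv·kg⁻¹ = A⁻¹ · s · (kg·m·s⁻²) · s² · m⁻¹ · (kg²·m⁴·s⁻⁶·A⁻²) · (m²·s⁻²) · kg⁻¹ = kg²·m⁶·s⁻⁷·A⁻³.
Left is kg²·m⁶·s⁻⁷·A⁻²; right is kg²·m⁶·s⁻⁷·A⁻³ — different.

No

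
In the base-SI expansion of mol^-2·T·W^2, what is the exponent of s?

-8

T = Wb/m² (flux density = flux per area),
    = kg·s⁻²·A⁻¹.
W = J/s (power = energy per time),
    = kg·m²·s⁻³.
So W² = kg²·m⁴·s⁻⁶.
Combining: mol⁻²·T·W² = mol⁻² · (kg·s⁻²·A⁻¹) · (kg²·m⁴·s⁻⁶) = kg³·m⁴·s⁻⁸·A⁻¹·mol⁻².
The exponent of s is -8.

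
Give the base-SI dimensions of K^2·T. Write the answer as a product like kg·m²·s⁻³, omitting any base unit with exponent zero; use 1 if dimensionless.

kg·s⁻²·A⁻¹·K²

T = Wb/m² (flux density = flux per area),
    = kg·s⁻²·A⁻¹.
Combining: K²·T = K² · (kg·s⁻²·A⁻¹) = kg·s⁻²·A⁻¹·K².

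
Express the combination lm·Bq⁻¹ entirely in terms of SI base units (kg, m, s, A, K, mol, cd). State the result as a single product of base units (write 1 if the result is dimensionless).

s·cd

lm = cd.
Bq = s⁻¹.
So Bq⁻¹ = s.
Combining: lm·Bq⁻¹ = cd · s = s·cd.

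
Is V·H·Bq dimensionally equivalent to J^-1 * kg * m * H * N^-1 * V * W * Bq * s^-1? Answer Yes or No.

Left side:
  V = W/A (potential = power per current),
      = kg·m²·s⁻³·A⁻¹.
  H = Wb/A (inductance = flux per current),
      = kg·m²·s⁻²·A⁻².
  Bq = 1/s = s⁻¹ (activity is decays per second).
  Combining: V·H·Bq = (kg·m²·s⁻³·A⁻¹) · (kg·m²·s⁻²·A⁻²) · s⁻¹ = kg²·m⁴·s⁻⁶·A⁻³.
Right side:
  J = N·m (work = force × distance),
      = kg·m²·s⁻².
  So J⁻¹ = kg⁻¹·m⁻²·s².
  H = Wb/A (inductance = flux per current),
      = kg·m²·s⁻²·A⁻².
  N = kg·m/s² = kg·m·s⁻² (force = mass × acceleration).
  So N⁻¹ = kg⁻¹·m⁻¹·s².
  V = W/A (potential = power per current),
      = kg·m²·s⁻³·A⁻¹.
  W = J/s (power = energy per time),
      = kg·m²·s⁻³.
  Bq = 1/s = s⁻¹ (activity is decays per second).
  Combining: J⁻¹·kg·m·H·N⁻¹·V·W·Bq·s⁻¹ = (kg⁻¹·m⁻²·s²) · kg · m · (kg·m²·s⁻²·A⁻²) · (kg⁻¹·m⁻¹·s²) · (kg·m²·s⁻³·A⁻¹) · (kg·m²·s⁻³) · s⁻¹ · s⁻¹ = kg²·m⁴·s⁻⁶·A⁻³.
Both reduce to kg²·m⁴·s⁻⁶·A⁻³.

Yes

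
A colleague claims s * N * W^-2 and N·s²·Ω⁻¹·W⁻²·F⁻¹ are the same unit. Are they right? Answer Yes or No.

Left side:
  N = kg·m·s⁻².
  W = kg·m²·s⁻³.
  So W⁻² = kg⁻²·m⁻⁴·s⁶.
  Combining: s·N·W⁻² = s · (kg·m·s⁻²) · (kg⁻²·m⁻⁴·s⁶) = kg⁻¹·m⁻³·s⁵.
Right side:
  N = kg·m/s² = kg·m·s⁻² (force = mass × acceleration).
  Ω = V/A (resistance = voltage per current),
      = kg·m²·s⁻³·A⁻².
  So Ω⁻¹ = kg⁻¹·m⁻²·s³·A².
  W = J/s (power = energy per time),
      = kg·m²·s⁻³.
  So W⁻² = kg⁻²·m⁻⁴·s⁶.
  F = C/V (capacitance = charge per voltage),
      = A·s/(kg·m²·s⁻³·A⁻¹) (substituting C and V),
      = kg⁻¹·m⁻²·s⁴·A².
  So F⁻¹ = kg·m²·s⁻⁴·A⁻².
  Combining: N·s²·Ω⁻¹·W⁻²·F⁻¹ = (kg·m·s⁻²) · s² · (kg⁻¹·m⁻²·s³·A²) · (kg⁻²·m⁻⁴·s⁶) · (kg·m²·s⁻⁴·A⁻²) = kg⁻¹·m⁻³·s⁵.
Both reduce to kg⁻¹·m⁻³·s⁵.

Yes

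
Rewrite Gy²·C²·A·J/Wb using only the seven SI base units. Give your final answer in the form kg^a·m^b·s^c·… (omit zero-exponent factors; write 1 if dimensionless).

Gy = J/kg (absorbed dose = energy per mass),
    = m²·s⁻².
So Gy² = m⁴·s⁻⁴.
C = A·s = s·A (charge = current × time).
So C² = s²·A².
J = N·m (work = force × distance),
    = kg·m²·s⁻².
Wb = V·s (flux: a volt is a weber per second),
    = kg·m²·s⁻²·A⁻¹.
So Wb⁻¹ = kg⁻¹·m⁻²·s²·A.
Combining: Gy²·C²·A·J·Wb⁻¹ = (m⁴·s⁻⁴) · (s²·A²) · A · (kg·m²·s⁻²) · (kg⁻¹·m⁻²·s²·A) = m⁴·s⁻²·A⁴.

m⁴·s⁻²·A⁴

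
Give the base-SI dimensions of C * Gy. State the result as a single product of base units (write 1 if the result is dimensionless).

m²·s⁻¹·A

C = A·s = s·A (charge = current × time).
Gy = J/kg (absorbed dose = energy per mass),
    = m²·s⁻².
Combining: C·Gy = (s·A) · (m²·s⁻²) = m²·s⁻¹·A.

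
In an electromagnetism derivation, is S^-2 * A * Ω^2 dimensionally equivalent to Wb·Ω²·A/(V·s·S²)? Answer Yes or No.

Left side:
  S = kg⁻¹·m⁻²·s³·A².
  So S⁻² = kg²·m⁴·s⁻⁶·A⁻⁴.
  Ω = kg·m²·s⁻³·A⁻².
  So Ω² = kg²·m⁴·s⁻⁶·A⁻⁴.
  Combining: S⁻²·A·Ω² = (kg²·m⁴·s⁻⁶·A⁻⁴) · A · (kg²·m⁴·s⁻⁶·A⁻⁴) = kg⁴·m⁸·s⁻¹²·A⁻⁷.
Right side:
  Wb = V·s (flux: a volt is a weber per second),
      = kg·m²·s⁻²·A⁻¹.
  V = W/A (potential = power per current),
      = kg·m²·s⁻³·A⁻¹.
  So V⁻¹ = kg⁻¹·m⁻²·s³·A.
  Ω = V/A (resistance = voltage per current),
      = kg·m²·s⁻³·A⁻².
  So Ω² = kg²·m⁴·s⁻⁶·A⁻⁴.
  S = 1/Ω (conductance is reciprocal resistance),
      = kg⁻¹·m⁻²·s³·A².
  So S⁻² = kg²·m⁴·s⁻⁶·A⁻⁴.
  Combining: Wb·V⁻¹·s⁻¹·Ω²·S⁻²·A = (kg·m²·s⁻²·A⁻¹) · (kg⁻¹·m⁻²·s³·A) · s⁻¹ · (kg²·m⁴·s⁻⁶·A⁻⁴) · (kg²·m⁴·s⁻⁶·A⁻⁴) · A = kg⁴·m⁸·s⁻¹²·A⁻⁷.
Both reduce to kg⁴·m⁸·s⁻¹²·A⁻⁷.

Yes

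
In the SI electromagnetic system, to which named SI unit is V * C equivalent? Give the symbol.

J

V = kg·m²·s⁻³·A⁻¹.
C = s·A.
Combining: V·C = (kg·m²·s⁻³·A⁻¹) · (s·A) = kg·m²·s⁻².
kg·m²·s⁻² is the base-SI form of the joule.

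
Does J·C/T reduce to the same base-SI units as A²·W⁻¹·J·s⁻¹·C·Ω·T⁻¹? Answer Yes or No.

Left side:
  J = N·m (work = force × distance),
      = kg·m²·s⁻².
  C = A·s = s·A (charge = current × time).
  T = Wb/m² (flux density = flux per area),
      = kg·s⁻²·A⁻¹.
  So T⁻¹ = kg⁻¹·s²·A.
  Combining: J·C·T⁻¹ = (kg·m²·s⁻²) · (s·A) · (kg⁻¹·s²·A) = m²·s·A².
Right side:
  W = kg·m²·s⁻³.
  So W⁻¹ = kg⁻¹·m⁻²·s³.
  J = kg·m²·s⁻².
  C = s·A.
  Ω = kg·m²·s⁻³·A⁻².
  T = kg·s⁻²·A⁻¹.
  So T⁻¹ = kg⁻¹·s²·A.
  Combining: A²·W⁻¹·J·s⁻¹·C·Ω·T⁻¹ = A² · (kg⁻¹·m⁻²·s³) · (kg·m²·s⁻²) · s⁻¹ · (s·A) · (kg·m²·s⁻³·A⁻²) · (kg⁻¹·s²·A) = m²·A².
Left is m²·s·A²; right is m²·A² — different.

No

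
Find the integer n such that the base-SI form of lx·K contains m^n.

lx = m⁻²·cd.
Combining: lx·K = (m⁻²·cd) · K = m⁻²·K·cd.
The exponent of m is -2.

-2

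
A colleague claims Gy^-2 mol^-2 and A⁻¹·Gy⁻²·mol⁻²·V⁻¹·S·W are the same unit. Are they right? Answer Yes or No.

Left side:
  Gy = m²·s⁻².
  So Gy⁻² = m⁻⁴·s⁴.
  Combining: Gy⁻²·mol⁻² = (m⁻⁴·s⁴) · mol⁻² = m⁻⁴·s⁴·mol⁻².
Right side:
  Gy = m²·s⁻².
  So Gy⁻² = m⁻⁴·s⁴.
  V = kg·m²·s⁻³·A⁻¹.
  So V⁻¹ = kg⁻¹·m⁻²·s³·A.
  S = kg⁻¹·m⁻²·s³·A².
  W = kg·m²·s⁻³.
  Combining: A⁻¹·Gy⁻²·mol⁻²·V⁻¹·S·W = A⁻¹ · (m⁻⁴·s⁴) · mol⁻² · (kg⁻¹·m⁻²·s³·A) · (kg⁻¹·m⁻²·s³·A²) · (kg·m²·s⁻³) = kg⁻¹·m⁻⁶·s⁷·A²·mol⁻².
Left is m⁻⁴·s⁴·mol⁻²; right is kg⁻¹·m⁻⁶·s⁷·A²·mol⁻² — different.

No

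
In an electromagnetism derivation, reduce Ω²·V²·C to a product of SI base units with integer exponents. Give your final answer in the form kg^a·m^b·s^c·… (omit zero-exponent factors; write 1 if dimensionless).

kg⁴·m⁸·s⁻¹¹·A⁻⁵

Ω = V/A (resistance = voltage per current),
    = kg·m²·s⁻³·A⁻².
So Ω² = kg²·m⁴·s⁻⁶·A⁻⁴.
V = W/A (potential = power per current),
    = kg·m²·s⁻³·A⁻¹.
So V² = kg²·m⁴·s⁻⁶·A⁻².
C = A·s = s·A (charge = current × time).
Combining: Ω²·V²·C = (kg²·m⁴·s⁻⁶·A⁻⁴) · (kg²·m⁴·s⁻⁶·A⁻²) · (s·A) = kg⁴·m⁸·s⁻¹¹·A⁻⁵.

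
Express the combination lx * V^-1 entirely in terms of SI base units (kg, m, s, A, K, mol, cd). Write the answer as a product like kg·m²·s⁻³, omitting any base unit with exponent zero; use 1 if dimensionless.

kg⁻¹·m⁻⁴·s³·A·cd

lx = m⁻²·cd.
V = kg·m²·s⁻³·A⁻¹.
So V⁻¹ = kg⁻¹·m⁻²·s³·A.
Combining: lx·V⁻¹ = (m⁻²·cd) · (kg⁻¹·m⁻²·s³·A) = kg⁻¹·m⁻⁴·s³·A·cd.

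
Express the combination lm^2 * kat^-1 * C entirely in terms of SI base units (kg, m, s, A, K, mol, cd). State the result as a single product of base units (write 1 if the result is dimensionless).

lm = cd.
So lm² = cd².
kat = s⁻¹·mol.
So kat⁻¹ = s·mol⁻¹.
C = s·A.
Combining: lm²·kat⁻¹·C = cd² · (s·mol⁻¹) · (s·A) = s²·A·mol⁻¹·cd².

s²·A·mol⁻¹·cd²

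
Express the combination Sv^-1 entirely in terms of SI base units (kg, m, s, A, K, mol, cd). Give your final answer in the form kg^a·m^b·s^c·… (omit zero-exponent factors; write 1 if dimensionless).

Sv = m²·s⁻².
So Sv⁻¹ = m⁻²·s².

m⁻²·s²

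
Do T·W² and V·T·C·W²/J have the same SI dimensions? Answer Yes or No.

Yes

Left side:
  T = Wb/m² (flux density = flux per area),
      = kg·s⁻²·A⁻¹.
  W = J/s (power = energy per time),
      = kg·m²·s⁻³.
  So W² = kg²·m⁴·s⁻⁶.
  Combining: T·W² = (kg·s⁻²·A⁻¹) · (kg²·m⁴·s⁻⁶) = kg³·m⁴·s⁻⁸·A⁻¹.
Right side:
  V = W/A (potential = power per current),
      = kg·m²·s⁻³·A⁻¹.
  J = N·m (work = force × distance),
      = kg·m²·s⁻².
  So J⁻¹ = kg⁻¹·m⁻²·s².
  T = Wb/m² (flux density = flux per area),
      = kg·s⁻²·A⁻¹.
  C = A·s = s·A (charge = current × time).
  W = J/s (power = energy per time),
      = kg·m²·s⁻³.
  So W² = kg²·m⁴·s⁻⁶.
  Combining: V·J⁻¹·T·C·W² = (kg·m²·s⁻³·A⁻¹) · (kg⁻¹·m⁻²·s²) · (kg·s⁻²·A⁻¹) · (s·A) · (kg²·m⁴·s⁻⁶) = kg³·m⁴·s⁻⁸·A⁻¹.
Both reduce to kg³·m⁴·s⁻⁸·A⁻¹.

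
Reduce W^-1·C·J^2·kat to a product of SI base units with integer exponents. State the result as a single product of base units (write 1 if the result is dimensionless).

kg·m²·s⁻¹·A·mol

W = J/s (power = energy per time),
    = kg·m²·s⁻³.
So W⁻¹ = kg⁻¹·m⁻²·s³.
C = A·s = s·A (charge = current × time).
J = N·m (work = force × distance),
    = kg·m²·s⁻².
So J² = kg²·m⁴·s⁻⁴.
kat = mol/s = s⁻¹·mol (catalytic activity).
Combining: W⁻¹·C·J²·kat = (kg⁻¹·m⁻²·s³) · (s·A) · (kg²·m⁴·s⁻⁴) · (s⁻¹·mol) = kg·m²·s⁻¹·A·mol.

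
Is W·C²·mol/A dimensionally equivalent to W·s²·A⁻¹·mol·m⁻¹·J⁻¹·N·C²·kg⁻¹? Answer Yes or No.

No

Left side:
  W = kg·m²·s⁻³.
  C = s·A.
  So C² = s²·A².
  Combining: W·C²·mol·A⁻¹ = (kg·m²·s⁻³) · (s²·A²) · mol · A⁻¹ = kg·m²·s⁻¹·A·mol.
Right side:
  W = kg·m²·s⁻³.
  J = kg·m²·s⁻².
  So J⁻¹ = kg⁻¹·m⁻²·s².
  N = kg·m·s⁻².
  C = s·A.
  So C² = s²·A².
  Combining: W·s²·A⁻¹·mol·m⁻¹·J⁻¹·N·C²·kg⁻¹ = (kg·m²·s⁻³) · s² · A⁻¹ · mol · m⁻¹ · (kg⁻¹·m⁻²·s²) · (kg·m·s⁻²) · (s²·A²) · kg⁻¹ = s·A·mol.
Left is kg·m²·s⁻¹·A·mol; right is s·A·mol — different.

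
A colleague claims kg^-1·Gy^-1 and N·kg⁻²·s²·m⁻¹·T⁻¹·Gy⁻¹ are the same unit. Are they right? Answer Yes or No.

Left side:
  Gy = m²·s⁻².
  So Gy⁻¹ = m⁻²·s².
  Combining: kg⁻¹·Gy⁻¹ = kg⁻¹ · (m⁻²·s²) = kg⁻¹·m⁻²·s².
Right side:
  N = kg·m·s⁻².
  T = kg·s⁻²·A⁻¹.
  So T⁻¹ = kg⁻¹·s²·A.
  Gy = m²·s⁻².
  So Gy⁻¹ = m⁻²·s².
  Combining: N·kg⁻²·s²·m⁻¹·T⁻¹·Gy⁻¹ = (kg·m·s⁻²) · kg⁻² · s² · m⁻¹ · (kg⁻¹·s²·A) · (m⁻²·s²) = kg⁻²·m⁻²·s⁴·A.
Left is kg⁻¹·m⁻²·s²; right is kg⁻²·m⁻²·s⁴·A — different.

No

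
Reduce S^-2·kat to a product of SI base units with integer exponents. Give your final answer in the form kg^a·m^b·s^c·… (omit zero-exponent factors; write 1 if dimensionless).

kg²·m⁴·s⁻⁷·A⁻⁴·mol

S = kg⁻¹·m⁻²·s³·A².
So S⁻² = kg²·m⁴·s⁻⁶·A⁻⁴.
kat = s⁻¹·mol.
Combining: S⁻²·kat = (kg²·m⁴·s⁻⁶·A⁻⁴) · (s⁻¹·mol) = kg²·m⁴·s⁻⁷·A⁻⁴·mol.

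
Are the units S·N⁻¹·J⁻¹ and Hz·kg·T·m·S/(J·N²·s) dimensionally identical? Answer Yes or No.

No

Left side:
  S = 1/Ω (conductance is reciprocal resistance),
      = kg⁻¹·m⁻²·s³·A².
  N = kg·m/s² = kg·m·s⁻² (force = mass × acceleration).
  So N⁻¹ = kg⁻¹·m⁻¹·s².
  J = N·m (work = force × distance),
      = kg·m²·s⁻².
  So J⁻¹ = kg⁻¹·m⁻²·s².
  Combining: S·N⁻¹·J⁻¹ = (kg⁻¹·m⁻²·s³·A²) · (kg⁻¹·m⁻¹·s²) · (kg⁻¹·m⁻²·s²) = kg⁻³·m⁻⁵·s⁷·A².
Right side:
  J = N·m (work = force × distance),
      = kg·m²·s⁻².
  So J⁻¹ = kg⁻¹·m⁻²·s².
  Hz = 1/s = s⁻¹ (frequency is cycles per second).
  T = Wb/m² (flux density = flux per area),
      = kg·s⁻²·A⁻¹.
  N = kg·m/s² = kg·m·s⁻² (force = mass × acceleration).
  So N⁻² = kg⁻²·m⁻²·s⁴.
  S = 1/Ω (conductance is reciprocal resistance),
      = kg⁻¹·m⁻²·s³·A².
  Combining: J⁻¹·Hz·kg·T·N⁻²·m·s⁻¹·S = (kg⁻¹·m⁻²·s²) · s⁻¹ · kg · (kg·s⁻²·A⁻¹) · (kg⁻²·m⁻²·s⁴) · m · s⁻¹ · (kg⁻¹·m⁻²·s³·A²) = kg⁻²·m⁻⁵·s⁵·A.
Left is kg⁻³·m⁻⁵·s⁷·A²; right is kg⁻²·m⁻⁵·s⁵·A — different.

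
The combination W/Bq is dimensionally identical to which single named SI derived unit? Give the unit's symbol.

W = J/s (power = energy per time),
    = kg·m²·s⁻³.
Bq = 1/s = s⁻¹ (activity is decays per second).
So Bq⁻¹ = s.
Combining: W·Bq⁻¹ = (kg·m²·s⁻³) · s = kg·m²·s⁻².
kg·m²·s⁻² is the base-SI form of the joule.

J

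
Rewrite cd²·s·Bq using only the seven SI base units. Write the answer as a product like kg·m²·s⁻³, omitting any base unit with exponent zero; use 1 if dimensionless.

Bq = 1/s = s⁻¹ (activity is decays per second).
Combining: cd²·s·Bq = cd² · s · s⁻¹ = cd².

cd²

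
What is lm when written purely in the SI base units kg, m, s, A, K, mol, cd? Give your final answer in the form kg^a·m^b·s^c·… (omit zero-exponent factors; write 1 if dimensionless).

lm = cd·sr = cd (luminous flux; sr is dimensionless).

cd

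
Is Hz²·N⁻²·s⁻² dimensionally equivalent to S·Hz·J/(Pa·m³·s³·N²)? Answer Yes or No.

No

Left side:
  Hz = 1/s = s⁻¹ (frequency is cycles per second).
  So Hz² = s⁻².
  N = kg·m/s² = kg·m·s⁻² (force = mass × acceleration).
  So N⁻² = kg⁻²·m⁻²·s⁴.
  Combining: Hz²·N⁻²·s⁻² = s⁻² · (kg⁻²·m⁻²·s⁴) · s⁻² = kg⁻²·m⁻².
Right side:
  S = 1/Ω (conductance is reciprocal resistance),
      = kg⁻¹·m⁻²·s³·A².
  Pa = N/m² (pressure = force per area),
      = kg·m⁻¹·s⁻².
  So Pa⁻¹ = kg⁻¹·m·s².
  Hz = 1/s = s⁻¹ (frequency is cycles per second).
  N = kg·m/s² = kg·m·s⁻² (force = mass × acceleration).
  So N⁻² = kg⁻²·m⁻²·s⁴.
  J = N·m (work = force × distance),
      = kg·m²·s⁻².
  Combining: S·Pa⁻¹·m⁻³·s⁻³·Hz·N⁻²·J = (kg⁻¹·m⁻²·s³·A²) · (kg⁻¹·m·s²) · m⁻³ · s⁻³ · s⁻¹ · (kg⁻²·m⁻²·s⁴) · (kg·m²·s⁻²) = kg⁻³·m⁻⁴·s³·A².
Left is kg⁻²·m⁻²; right is kg⁻³·m⁻⁴·s³·A² — different.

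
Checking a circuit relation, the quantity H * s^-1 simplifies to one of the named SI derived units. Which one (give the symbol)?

Ω

H = Wb/A (inductance = flux per current),
    = kg·m²·s⁻²·A⁻².
Combining: H·s⁻¹ = (kg·m²·s⁻²·A⁻²) · s⁻¹ = kg·m²·s⁻³·A⁻².
kg·m²·s⁻³·A⁻² is the base-SI form of the ohm.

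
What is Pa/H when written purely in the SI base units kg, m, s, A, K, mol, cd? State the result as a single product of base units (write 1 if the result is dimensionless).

H = kg·m²·s⁻²·A⁻².
So H⁻¹ = kg⁻¹·m⁻²·s²·A².
Pa = kg·m⁻¹·s⁻².
Combining: H⁻¹·Pa = (kg⁻¹·m⁻²·s²·A²) · (kg·m⁻¹·s⁻²) = m⁻³·A².

m⁻³·A²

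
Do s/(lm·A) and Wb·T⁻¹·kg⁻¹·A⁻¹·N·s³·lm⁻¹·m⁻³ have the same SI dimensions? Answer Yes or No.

Left side:
  lm = cd.
  So lm⁻¹ = cd⁻¹.
  Combining: lm⁻¹·s·A⁻¹ = cd⁻¹ · s · A⁻¹ = s·A⁻¹·cd⁻¹.
Right side:
  Wb = V·s (flux: a volt is a weber per second),
      = kg·m²·s⁻²·A⁻¹.
  T = Wb/m² (flux density = flux per area),
      = kg·s⁻²·A⁻¹.
  So T⁻¹ = kg⁻¹·s²·A.
  N = kg·m/s² = kg·m·s⁻² (force = mass × acceleration).
  lm = cd·sr = cd (luminous flux; sr is dimensionless).
  So lm⁻¹ = cd⁻¹.
  Combining: Wb·T⁻¹·kg⁻¹·A⁻¹·N·s³·lm⁻¹·m⁻³ = (kg·m²·s⁻²·A⁻¹) · (kg⁻¹·s²·A) · kg⁻¹ · A⁻¹ · (kg·m·s⁻²) · s³ · cd⁻¹ · m⁻³ = s·A⁻¹·cd⁻¹.
Both reduce to s·A⁻¹·cd⁻¹.

Yes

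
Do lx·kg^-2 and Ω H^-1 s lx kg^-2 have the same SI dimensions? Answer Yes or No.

Left side:
  lx = m⁻²·cd.
  Combining: lx·kg⁻² = (m⁻²·cd) · kg⁻² = kg⁻²·m⁻²·cd.
Right side:
  Ω = kg·m²·s⁻³·A⁻².
  H = kg·m²·s⁻²·A⁻².
  So H⁻¹ = kg⁻¹·m⁻²·s²·A².
  lx = m⁻²·cd.
  Combining: Ω·H⁻¹·s·lx·kg⁻² = (kg·m²·s⁻³·A⁻²) · (kg⁻¹·m⁻²·s²·A²) · s · (m⁻²·cd) · kg⁻² = kg⁻²·m⁻²·cd.
Both reduce to kg⁻²·m⁻²·cd.

Yes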